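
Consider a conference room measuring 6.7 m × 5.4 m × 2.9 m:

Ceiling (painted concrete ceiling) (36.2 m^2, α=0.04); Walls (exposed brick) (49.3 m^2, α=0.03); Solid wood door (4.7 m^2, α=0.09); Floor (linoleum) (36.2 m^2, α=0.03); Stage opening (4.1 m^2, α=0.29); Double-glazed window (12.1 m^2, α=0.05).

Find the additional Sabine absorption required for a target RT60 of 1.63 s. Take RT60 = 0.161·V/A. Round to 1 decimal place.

4.1 sabins

Equivalent absorption area: A₁ = 36.2×0.04 + 49.3×0.03 + 4.7×0.09 + 36.2×0.03 + 4.1×0.29 + 12.1×0.05 = 6.230 m^2.
Target A₂ = 0.161·104.922/1.63 = 10.363 sabins (V = 104.922 m³).
Additional absorption ΔA = 10.363 − 6.230 = 4.1 sabins.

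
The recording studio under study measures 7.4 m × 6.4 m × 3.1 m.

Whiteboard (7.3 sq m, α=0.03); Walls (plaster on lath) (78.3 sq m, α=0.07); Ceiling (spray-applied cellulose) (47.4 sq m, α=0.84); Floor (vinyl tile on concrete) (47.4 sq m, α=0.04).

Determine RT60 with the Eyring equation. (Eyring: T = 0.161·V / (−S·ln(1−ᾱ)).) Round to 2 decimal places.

S = Σ Sᵢ = 180.4 sq m.
Σ(Sᵢαᵢ) = 7.3×0.03 + 78.3×0.07 + 47.4×0.84 + 47.4×0.04 = 47.412.
Mean coefficient ᾱ = A/S = 0.2628.
−S·ln(1−ᾱ) = −180.4 × ln(1 − 0.2628) = 55.003.
V = 7.4 × 6.4 × 3.1 = 146.816 m³.
T = 0.161·V/[−S·ln(1−ᾱ)] = 0.161·146.816/55.003 = 0.43 s.

0.43 seconds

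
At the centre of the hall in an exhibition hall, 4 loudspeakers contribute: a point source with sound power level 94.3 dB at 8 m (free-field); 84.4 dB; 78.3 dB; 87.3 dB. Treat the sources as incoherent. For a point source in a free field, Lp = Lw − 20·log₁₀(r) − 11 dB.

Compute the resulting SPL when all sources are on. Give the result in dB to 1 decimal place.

89.5 dB

Source at 8 m: Lp = 94.3 − 20·log₁₀(8) − 11 = 65.2 dB.
Converting to relative power and adding: 10^(65.2/10) + 10^(84.4/10) + 10^(78.3/10) + 10^(87.3/10) = 8.834e+08.
Combined level = 10 log₁₀(8.834e+08) = 89.5 dB.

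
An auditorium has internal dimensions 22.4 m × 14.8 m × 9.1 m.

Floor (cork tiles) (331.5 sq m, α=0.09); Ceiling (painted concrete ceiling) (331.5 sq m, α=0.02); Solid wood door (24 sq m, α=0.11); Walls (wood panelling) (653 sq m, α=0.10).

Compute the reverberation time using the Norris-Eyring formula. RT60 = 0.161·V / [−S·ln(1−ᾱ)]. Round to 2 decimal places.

Total surface area S = 331.5 + 331.5 + 24 + 653 = 1340.0 sq m.
Absorption A = 331.5·0.09 + 331.5·0.02 + 24·0.11 + 653·0.10 = 104.405 sabins.
Mean coefficient ᾱ = A/S = 0.0779.
Eyring denominator: −S ln(1−ᾱ) = 108.676.
V = 22.4 × 14.8 × 9.1 = 3016.832 m³.
RT60 = 0.161 × 3016.832 / 108.676 = 4.47 s.

4.47 s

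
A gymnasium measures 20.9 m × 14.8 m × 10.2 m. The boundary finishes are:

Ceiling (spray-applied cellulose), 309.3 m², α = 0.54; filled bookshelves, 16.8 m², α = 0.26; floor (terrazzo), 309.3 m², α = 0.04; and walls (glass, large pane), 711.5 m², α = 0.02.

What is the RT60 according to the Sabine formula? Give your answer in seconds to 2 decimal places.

Summing Sᵢαᵢ: 167.022 + 4.368 + 12.372 + 14.230 → A = 197.992 sabins.
V = 20.9·14.8·10.2 = 3155.064 m³.
RT60 = 0.161 · V / A = 0.161 × 3155.064 / 197.992 = 2.57 s.

2.57 seconds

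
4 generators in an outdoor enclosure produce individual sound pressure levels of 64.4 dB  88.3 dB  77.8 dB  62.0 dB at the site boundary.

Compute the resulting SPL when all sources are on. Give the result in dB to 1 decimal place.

88.7 dB

Σ 10^(Lᵢ/10) = 7.407e+08.
Combined level = 10 log₁₀(7.407e+08) = 88.7 dB.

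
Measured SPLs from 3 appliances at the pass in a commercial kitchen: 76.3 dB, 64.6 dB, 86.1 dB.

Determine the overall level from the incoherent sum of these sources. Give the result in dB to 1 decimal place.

Σ 10^(Lᵢ/10) = 4.529e+08.
Back to dB: 10·log₁₀ Σ = 86.6 dB.

86.6 dB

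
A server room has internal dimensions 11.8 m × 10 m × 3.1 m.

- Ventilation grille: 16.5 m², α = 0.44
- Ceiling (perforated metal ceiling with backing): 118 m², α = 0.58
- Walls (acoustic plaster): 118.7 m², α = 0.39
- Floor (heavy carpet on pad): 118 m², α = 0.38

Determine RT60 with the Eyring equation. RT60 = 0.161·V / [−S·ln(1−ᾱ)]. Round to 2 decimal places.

0.27 sec

Total surface area S = 16.5 + 118 + 118.7 + 118 = 371.2 m².
Absorption A = 16.5×0.44 + 118×0.58 + 118.7×0.39 + 118×0.38 = 166.833 sabins.
Mean coefficient ᾱ = A/S = 0.4494.
Eyring denominator: −S ln(1−ᾱ) = 221.512.
V = 11.8 × 10 × 3.1 = 365.8 m³.
RT60 = 0.161 × 365.8 / 221.512 = 0.27 s.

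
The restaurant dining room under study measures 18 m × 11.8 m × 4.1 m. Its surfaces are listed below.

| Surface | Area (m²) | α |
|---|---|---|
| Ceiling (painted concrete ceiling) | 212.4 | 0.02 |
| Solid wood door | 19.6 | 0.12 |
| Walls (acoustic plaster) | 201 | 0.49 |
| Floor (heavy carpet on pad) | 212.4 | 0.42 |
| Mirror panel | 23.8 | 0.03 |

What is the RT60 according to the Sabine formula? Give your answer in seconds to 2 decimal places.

Equivalent absorption area: A = 212.4×0.02 + 19.6×0.12 + 201×0.49 + 212.4×0.42 + 23.8×0.03 = 195.012 m².
Room volume: 870.84 m³.
Sabine: RT60 = 0.161 × 870.84 / 195.012 = 0.72 s.

0.72 sec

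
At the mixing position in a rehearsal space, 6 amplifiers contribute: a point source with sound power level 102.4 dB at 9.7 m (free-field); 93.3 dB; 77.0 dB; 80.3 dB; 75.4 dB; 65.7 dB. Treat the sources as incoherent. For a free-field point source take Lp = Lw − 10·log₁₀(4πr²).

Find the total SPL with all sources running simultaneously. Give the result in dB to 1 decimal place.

93.7 dB

Source at 9.7 m: Lp = 102.4 − 10·log₁₀(4π·9.7²) = 102.4 − 10·log₁₀(1182.370) = 71.7 dB.
Sum in the linear (power) domain: Σ 10^(Lᵢ/10) = 10^(71.7/10) + 10^(93.3/10) + 10^(77.0/10) + 10^(80.3/10) + 10^(75.4/10) + 10^(65.7/10) = 2.348e+09.
Combined level = 10 log₁₀(2.348e+09) = 93.7 dB.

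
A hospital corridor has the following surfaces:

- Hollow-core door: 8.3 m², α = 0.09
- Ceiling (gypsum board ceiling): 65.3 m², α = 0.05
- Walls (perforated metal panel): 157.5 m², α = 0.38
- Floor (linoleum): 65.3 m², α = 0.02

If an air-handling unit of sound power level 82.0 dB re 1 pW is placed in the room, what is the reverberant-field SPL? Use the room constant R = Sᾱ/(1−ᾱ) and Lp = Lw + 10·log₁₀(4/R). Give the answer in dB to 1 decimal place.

68.8 dB

A = 65.168 sabins; S = 296.4 m².
ᾱ = 0.2199, so room constant R = A/(1−ᾱ) = 83.538 m².
Lp = 82.0 + 10·log₁₀(4/83.538) = 82.0 + (-13.20) = 68.8 dB.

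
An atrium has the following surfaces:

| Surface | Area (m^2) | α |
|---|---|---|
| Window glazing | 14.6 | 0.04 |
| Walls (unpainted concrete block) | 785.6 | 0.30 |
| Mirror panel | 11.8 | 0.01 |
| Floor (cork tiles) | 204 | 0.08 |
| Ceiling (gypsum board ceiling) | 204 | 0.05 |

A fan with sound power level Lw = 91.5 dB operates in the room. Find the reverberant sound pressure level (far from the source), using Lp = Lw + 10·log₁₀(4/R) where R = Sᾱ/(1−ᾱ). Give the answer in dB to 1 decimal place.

72.3 dB

A = 262.902 sabins; S = 1220.0 m^2.
ᾱ = 262.902/1220.0 = 0.2155; R = Sᾱ/(1−ᾱ) = 262.902/(1−0.2155) = 335.120 m^2.
Lp = Lw + 10 log₁₀(4/R) = 91.5 -19.23 = 72.3 dB.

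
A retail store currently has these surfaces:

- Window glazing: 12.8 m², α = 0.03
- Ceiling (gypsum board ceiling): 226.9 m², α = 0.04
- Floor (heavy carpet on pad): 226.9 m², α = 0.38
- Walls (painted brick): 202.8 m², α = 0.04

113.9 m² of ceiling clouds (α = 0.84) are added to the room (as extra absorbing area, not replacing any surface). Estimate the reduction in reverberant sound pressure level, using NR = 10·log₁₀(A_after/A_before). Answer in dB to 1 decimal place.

Total absorption A_before = 12.8·0.03 + 226.9·0.04 + 226.9·0.38 + 202.8·0.04
  = 0.384 + 9.076 + 86.222 + 8.112 = 103.794 m² sabins.
Added absorption = 113.9 × 0.84 = 95.676 sabins.
A_after = 103.794 + 95.676 = 199.470 sabins.
NR = 10·log₁₀(199.470/103.794) = 2.8 dB.

2.8 dB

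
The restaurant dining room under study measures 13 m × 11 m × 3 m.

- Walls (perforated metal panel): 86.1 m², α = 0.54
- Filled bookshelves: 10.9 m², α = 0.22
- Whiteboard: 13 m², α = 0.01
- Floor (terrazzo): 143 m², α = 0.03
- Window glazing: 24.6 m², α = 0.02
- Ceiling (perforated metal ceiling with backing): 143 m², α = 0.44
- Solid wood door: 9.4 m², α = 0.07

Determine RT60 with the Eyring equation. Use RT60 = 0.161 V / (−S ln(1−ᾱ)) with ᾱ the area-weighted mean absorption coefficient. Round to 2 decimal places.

Total surface area S = 86.1 + 10.9 + 13 + 143 + 24.6 + 143 + 9.4 = 430.0 m².
Σ(Sᵢαᵢ) = 86.1·0.54 + 10.9·0.22 + 13·0.01 + 143·0.03 + 24.6·0.02 + 143·0.44 + 9.4·0.07 = 117.382.
ᾱ = 117.382 / 430.0 = 0.2730.
−S·ln(1−ᾱ) = −430.0 × ln(1 − 0.2730) = 137.096.
V = 13 × 11 × 3 = 429 m³.
T = 0.161·V/[−S·ln(1−ᾱ)] = 0.161·429/137.096 = 0.50 s.

0.50 s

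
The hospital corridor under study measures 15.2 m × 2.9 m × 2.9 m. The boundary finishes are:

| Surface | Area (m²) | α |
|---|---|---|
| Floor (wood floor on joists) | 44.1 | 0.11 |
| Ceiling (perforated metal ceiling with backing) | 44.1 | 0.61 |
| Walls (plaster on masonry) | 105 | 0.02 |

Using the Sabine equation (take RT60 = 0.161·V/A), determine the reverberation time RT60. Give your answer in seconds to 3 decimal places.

Equivalent absorption area: A = 44.1·0.11 + 44.1·0.61 + 105·0.02 = 33.852 m².
V = 15.2·2.9·2.9 = 127.832 m³.
Sabine: RT60 = 0.161 × 127.832 / 33.852 = 0.608 s.

0.608 seconds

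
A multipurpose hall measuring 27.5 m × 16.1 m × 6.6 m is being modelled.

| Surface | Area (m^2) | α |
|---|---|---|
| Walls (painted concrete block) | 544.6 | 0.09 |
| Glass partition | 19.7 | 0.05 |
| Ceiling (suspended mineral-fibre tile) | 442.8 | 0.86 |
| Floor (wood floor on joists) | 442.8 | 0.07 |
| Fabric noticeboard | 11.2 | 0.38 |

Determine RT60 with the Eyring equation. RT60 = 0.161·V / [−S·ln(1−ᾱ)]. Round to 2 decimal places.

Total surface area S = 544.6 + 19.7 + 442.8 + 442.8 + 11.2 = 1461.1 m^2.
Σ(Sᵢαᵢ) = 544.6×0.09 + 19.7×0.05 + 442.8×0.86 + 442.8×0.07 + 11.2×0.38 = 466.059.
ᾱ = 466.059 / 1461.1 = 0.3190.
Eyring denominator: −S ln(1−ᾱ) = 561.344.
V = 27.5 × 16.1 × 6.6 = 2922.15 m³.
RT60 = 0.161 × 2922.15 / 561.344 = 0.84 s.

0.84 s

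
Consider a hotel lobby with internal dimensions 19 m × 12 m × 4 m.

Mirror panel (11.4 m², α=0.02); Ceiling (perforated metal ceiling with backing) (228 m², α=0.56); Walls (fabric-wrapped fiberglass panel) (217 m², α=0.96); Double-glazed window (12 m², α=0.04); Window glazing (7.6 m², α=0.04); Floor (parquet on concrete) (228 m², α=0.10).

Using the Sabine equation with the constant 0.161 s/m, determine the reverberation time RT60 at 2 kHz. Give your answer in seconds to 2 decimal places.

0.41 s

A = Σ Sᵢαᵢ = 11.4×0.02 + 228×0.56 + 217×0.96 + 12×0.04 + 7.6×0.04 + 228×0.10 = 359.812 sabins.
V = 19·12·4 = 912 m³.
Sabine: RT60 = 0.161 × 912 / 359.812 = 0.41 s.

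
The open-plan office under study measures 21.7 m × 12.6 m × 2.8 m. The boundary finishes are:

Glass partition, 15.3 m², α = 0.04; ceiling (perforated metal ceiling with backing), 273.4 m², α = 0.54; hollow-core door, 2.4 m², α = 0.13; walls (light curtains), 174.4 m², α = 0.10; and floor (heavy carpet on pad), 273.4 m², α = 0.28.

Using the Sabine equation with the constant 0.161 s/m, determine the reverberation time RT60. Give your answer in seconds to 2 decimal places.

0.51 s

A = Σ Sᵢαᵢ = 15.3*0.04 + 273.4*0.54 + 2.4*0.13 + 174.4*0.10 + 273.4*0.28 = 242.552 sabins.
Room volume: 765.576 m³.
RT60 = 0.161 · V / A = 0.161 × 765.576 / 242.552 = 0.51 s.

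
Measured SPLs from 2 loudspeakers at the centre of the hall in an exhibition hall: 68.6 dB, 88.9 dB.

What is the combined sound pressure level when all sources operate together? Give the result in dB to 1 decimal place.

88.9 dB

Sum in the linear (power) domain: Σ 10^(Lᵢ/10) = 10^(68.6/10) + 10^(88.9/10) = 7.835e+08.
L_total = 10·log₁₀(7.835e+08) = 88.9 dB.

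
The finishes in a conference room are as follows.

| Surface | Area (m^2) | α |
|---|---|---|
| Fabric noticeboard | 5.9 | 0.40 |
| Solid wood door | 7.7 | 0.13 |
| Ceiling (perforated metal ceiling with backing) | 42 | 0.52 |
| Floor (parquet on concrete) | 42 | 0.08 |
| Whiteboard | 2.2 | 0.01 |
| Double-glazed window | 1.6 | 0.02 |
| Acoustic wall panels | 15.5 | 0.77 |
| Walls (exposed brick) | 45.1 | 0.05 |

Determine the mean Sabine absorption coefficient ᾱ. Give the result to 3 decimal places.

Total surface area S = 162.0 m^2.
A = 5.9*0.40 + 7.7*0.13 + 42*0.52 + 42*0.08 + 2.2*0.01 + 1.6*0.02 + 15.5*0.77 + 45.1*0.05 = 42.805 sabins.
ᾱ = A/S = 0.264.

0.264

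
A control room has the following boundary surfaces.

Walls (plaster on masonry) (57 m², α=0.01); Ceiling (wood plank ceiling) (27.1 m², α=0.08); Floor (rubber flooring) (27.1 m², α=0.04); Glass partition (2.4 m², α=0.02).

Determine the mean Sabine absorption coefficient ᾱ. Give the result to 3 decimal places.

S = Σ Sᵢ = 57 + 27.1 + 27.1 + 2.4 = 113.6 m².
Σ(Sᵢαᵢ) = 57·0.01 + 27.1·0.08 + 27.1·0.04 + 2.4·0.02 = 3.870.
ᾱ = A/S = 0.034.

0.034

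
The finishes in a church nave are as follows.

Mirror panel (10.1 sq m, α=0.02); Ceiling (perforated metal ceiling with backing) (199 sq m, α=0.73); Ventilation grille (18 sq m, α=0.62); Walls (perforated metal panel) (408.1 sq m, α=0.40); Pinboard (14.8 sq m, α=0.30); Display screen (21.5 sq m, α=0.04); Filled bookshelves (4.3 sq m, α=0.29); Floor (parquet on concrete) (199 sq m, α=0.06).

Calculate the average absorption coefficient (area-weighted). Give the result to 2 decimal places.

0.39

S = Σ Sᵢ = 10.1 + 199 + 18 + 408.1 + 14.8 + 21.5 + 4.3 + 199 = 874.8 sq m.
A = 10.1*0.02 + 199*0.73 + 18*0.62 + 408.1*0.40 + 14.8*0.30 + 21.5*0.04 + 4.3*0.29 + 199*0.06 = 338.359 sabins.
ᾱ = A/S = 0.39.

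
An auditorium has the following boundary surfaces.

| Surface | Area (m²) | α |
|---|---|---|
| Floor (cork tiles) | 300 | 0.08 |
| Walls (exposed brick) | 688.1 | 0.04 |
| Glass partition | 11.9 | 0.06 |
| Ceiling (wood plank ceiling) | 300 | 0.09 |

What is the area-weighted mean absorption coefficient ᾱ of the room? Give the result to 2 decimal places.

S = Σ Sᵢ = 300 + 688.1 + 11.9 + 300 = 1300.0 m².
A = 300*0.08 + 688.1*0.04 + 11.9*0.06 + 300*0.09 = 79.238 sabins.
ᾱ = A/S = 0.06.

0.06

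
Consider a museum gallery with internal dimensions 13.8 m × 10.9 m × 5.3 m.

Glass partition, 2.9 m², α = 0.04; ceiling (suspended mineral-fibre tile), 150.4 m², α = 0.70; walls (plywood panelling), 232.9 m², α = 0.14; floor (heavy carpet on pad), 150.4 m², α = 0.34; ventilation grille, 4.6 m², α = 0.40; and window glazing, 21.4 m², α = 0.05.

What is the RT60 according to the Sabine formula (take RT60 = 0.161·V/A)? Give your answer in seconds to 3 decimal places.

0.668 s

Summing Sᵢαᵢ: 0.116 + 105.280 + 32.606 + 51.136 + 1.840 + 1.070 → A = 192.048 sabins.
V = 13.8·10.9·5.3 = 797.226 m³.
Sabine: RT60 = 0.161 × 797.226 / 192.048 = 0.668 s.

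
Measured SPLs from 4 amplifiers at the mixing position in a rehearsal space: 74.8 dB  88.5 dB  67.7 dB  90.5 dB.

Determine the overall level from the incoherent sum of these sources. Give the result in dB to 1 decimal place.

92.7 dB

Σ 10^(Lᵢ/10) = 1.866e+09.
Back to dB: 10·log₁₀ Σ = 92.7 dB.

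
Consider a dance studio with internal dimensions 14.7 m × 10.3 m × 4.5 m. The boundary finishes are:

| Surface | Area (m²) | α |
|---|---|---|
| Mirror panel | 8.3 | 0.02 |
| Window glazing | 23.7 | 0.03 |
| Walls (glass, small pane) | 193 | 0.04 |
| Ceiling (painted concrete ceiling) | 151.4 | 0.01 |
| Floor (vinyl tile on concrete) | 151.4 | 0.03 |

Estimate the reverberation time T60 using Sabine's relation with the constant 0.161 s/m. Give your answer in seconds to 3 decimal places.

7.486 s

A = Σ Sᵢαᵢ = 8.3×0.02 + 23.7×0.03 + 193×0.04 + 151.4×0.01 + 151.4×0.03 = 14.653 sabins.
Room volume: 681.345 m³.
T = 0.161 V/A = 0.161·681.345/14.653 = 7.486 s.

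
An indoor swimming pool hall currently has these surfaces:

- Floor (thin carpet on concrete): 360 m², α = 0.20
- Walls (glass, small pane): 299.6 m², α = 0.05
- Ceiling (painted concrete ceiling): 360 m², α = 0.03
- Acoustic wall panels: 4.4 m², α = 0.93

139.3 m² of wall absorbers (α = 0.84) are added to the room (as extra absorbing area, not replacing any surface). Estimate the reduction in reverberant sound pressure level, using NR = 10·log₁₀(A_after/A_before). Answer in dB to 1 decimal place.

3.3 dB

Equivalent absorption area: A_before = 360*0.20 + 299.6*0.05 + 360*0.03 + 4.4*0.93 = 101.872 m².
Added absorption = 139.3 × 0.84 = 117.012 sabins.
A_after = 101.872 + 117.012 = 218.884 sabins.
Reduction = 10 log₁₀(A_after/A_before) = 10 log₁₀(2.1486) = 3.3 dB.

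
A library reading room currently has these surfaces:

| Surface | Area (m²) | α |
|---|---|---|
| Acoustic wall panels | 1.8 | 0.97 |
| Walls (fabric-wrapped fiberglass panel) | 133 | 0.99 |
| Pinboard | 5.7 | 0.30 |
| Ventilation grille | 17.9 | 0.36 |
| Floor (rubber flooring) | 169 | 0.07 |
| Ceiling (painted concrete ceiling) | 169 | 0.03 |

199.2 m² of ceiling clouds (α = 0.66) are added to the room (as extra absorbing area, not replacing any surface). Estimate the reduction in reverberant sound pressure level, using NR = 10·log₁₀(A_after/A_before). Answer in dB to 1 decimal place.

2.6 dB

A_before = Σ Sᵢαᵢ = 1.8·0.97 + 133·0.99 + 5.7·0.30 + 17.9·0.36 + 169·0.07 + 169·0.03 = 158.470 sabins.
Added absorption = 199.2 × 0.66 = 131.472 sabins.
New total A_after = 289.942 sabins.
Reduction = 10 log₁₀(A_after/A_before) = 10 log₁₀(1.8296) = 2.6 dB.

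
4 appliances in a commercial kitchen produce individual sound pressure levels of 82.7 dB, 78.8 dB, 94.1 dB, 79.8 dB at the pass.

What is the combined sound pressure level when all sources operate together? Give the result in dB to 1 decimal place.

Converting to relative power and adding: 10^(82.7/10) + 10^(78.8/10) + 10^(94.1/10) + 10^(79.8/10) = 2.928e+09.
Back to dB: 10·log₁₀ Σ = 94.7 dB.

94.7 dB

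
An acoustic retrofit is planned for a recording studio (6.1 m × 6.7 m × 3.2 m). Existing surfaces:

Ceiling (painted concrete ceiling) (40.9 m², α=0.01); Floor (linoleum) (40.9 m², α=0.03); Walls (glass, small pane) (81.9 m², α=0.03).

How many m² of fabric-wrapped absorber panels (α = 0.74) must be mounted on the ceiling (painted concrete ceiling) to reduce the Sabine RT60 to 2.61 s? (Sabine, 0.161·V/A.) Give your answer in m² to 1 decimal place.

5.4

Total absorption A₁ = 40.9*0.01 + 40.9*0.03 + 81.9*0.03
  = 0.409 + 1.227 + 2.457 = 4.093 m² sabins.
V = 130.784 m³. Target absorption A₂ = 0.161 × 130.784 / 2.61 = 8.068 sabins.
Absorption to add: 8.068 − 4.093 = 3.975 sabins.
Net gain per m²: Δα = 0.74 − 0.01 = 0.73.
Area = ΔA/Δα = 3.975/0.73 = 5.4 m².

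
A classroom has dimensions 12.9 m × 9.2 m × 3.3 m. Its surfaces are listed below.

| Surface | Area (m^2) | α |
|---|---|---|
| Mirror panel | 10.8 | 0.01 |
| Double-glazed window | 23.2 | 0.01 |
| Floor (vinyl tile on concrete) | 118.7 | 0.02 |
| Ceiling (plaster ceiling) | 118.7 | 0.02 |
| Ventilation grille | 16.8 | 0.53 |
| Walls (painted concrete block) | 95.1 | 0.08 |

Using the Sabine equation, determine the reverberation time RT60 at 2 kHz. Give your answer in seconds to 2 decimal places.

Equivalent absorption area: A = 10.8·0.01 + 23.2·0.01 + 118.7·0.02 + 118.7·0.02 + 16.8·0.53 + 95.1·0.08 = 21.600 m^2.
Volume V = 12.9 × 9.2 × 3.3 = 391.644 m³.
RT60 = 0.161 · V / A = 0.161 × 391.644 / 21.600 = 2.92 s.

2.92 seconds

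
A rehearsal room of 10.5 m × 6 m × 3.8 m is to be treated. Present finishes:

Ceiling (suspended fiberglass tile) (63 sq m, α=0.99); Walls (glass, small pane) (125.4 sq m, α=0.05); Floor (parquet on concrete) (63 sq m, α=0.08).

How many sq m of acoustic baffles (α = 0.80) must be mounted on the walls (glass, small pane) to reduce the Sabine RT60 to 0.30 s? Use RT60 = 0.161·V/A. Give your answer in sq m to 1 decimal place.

73.1

Total absorption A₁ = 63*0.99 + 125.4*0.05 + 63*0.08
  = 62.370 + 6.270 + 5.040 = 73.680 sq m sabins.
V = 239.4 m³. Target absorption A₂ = 0.161 × 239.4 / 0.30 = 128.478 sabins.
Absorption to add: 128.478 − 73.680 = 54.798 sabins.
Net gain per sq m: Δα = 0.80 − 0.05 = 0.75.
Panel area = 54.798 / 0.75 = 73.1 sq m.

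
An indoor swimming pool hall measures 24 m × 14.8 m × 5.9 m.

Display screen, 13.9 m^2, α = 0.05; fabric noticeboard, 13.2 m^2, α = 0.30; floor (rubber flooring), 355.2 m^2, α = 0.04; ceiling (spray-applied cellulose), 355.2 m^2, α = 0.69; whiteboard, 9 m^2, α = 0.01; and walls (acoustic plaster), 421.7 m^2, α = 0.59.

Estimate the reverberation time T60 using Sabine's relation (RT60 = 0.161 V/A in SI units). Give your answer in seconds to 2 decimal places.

0.66 s

A = Σ Sᵢαᵢ = 13.9*0.05 + 13.2*0.30 + 355.2*0.04 + 355.2*0.69 + 9*0.01 + 421.7*0.59 = 512.844 sabins.
Volume V = 24 × 14.8 × 5.9 = 2095.68 m³.
T = 0.161 V/A = 0.161·2095.68/512.844 = 0.66 s.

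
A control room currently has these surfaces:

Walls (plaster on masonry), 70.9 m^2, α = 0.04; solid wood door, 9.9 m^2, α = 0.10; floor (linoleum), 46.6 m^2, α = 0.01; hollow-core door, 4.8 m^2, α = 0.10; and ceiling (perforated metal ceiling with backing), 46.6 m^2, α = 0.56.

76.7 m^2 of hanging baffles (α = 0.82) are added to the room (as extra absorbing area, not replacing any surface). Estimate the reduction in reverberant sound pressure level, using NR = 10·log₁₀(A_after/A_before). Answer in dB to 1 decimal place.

4.8 dB

A_before = Σ Sᵢαᵢ = 70.9×0.04 + 9.9×0.10 + 46.6×0.01 + 4.8×0.10 + 46.6×0.56 = 30.868 sabins.
Added absorption = 76.7 × 0.82 = 62.894 sabins.
A_after = 30.868 + 62.894 = 93.762 sabins.
Reduction = 10 log₁₀(A_after/A_before) = 10 log₁₀(3.0375) = 4.8 dB.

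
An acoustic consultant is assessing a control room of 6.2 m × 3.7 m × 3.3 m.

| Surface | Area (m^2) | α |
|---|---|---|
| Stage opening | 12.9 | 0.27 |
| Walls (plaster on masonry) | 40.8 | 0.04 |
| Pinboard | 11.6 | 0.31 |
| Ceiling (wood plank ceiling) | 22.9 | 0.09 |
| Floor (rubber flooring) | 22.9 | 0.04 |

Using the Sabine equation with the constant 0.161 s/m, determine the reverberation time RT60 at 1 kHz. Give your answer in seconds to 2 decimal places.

Total absorption A = 12.9×0.27 + 40.8×0.04 + 11.6×0.31 + 22.9×0.09 + 22.9×0.04
  = 3.483 + 1.632 + 3.596 + 2.061 + 0.916 = 11.688 m^2 sabins.
V = 6.2·3.7·3.3 = 75.702 m³.
T = 0.161 V/A = 0.161·75.702/11.688 = 1.04 s.

1.04 seconds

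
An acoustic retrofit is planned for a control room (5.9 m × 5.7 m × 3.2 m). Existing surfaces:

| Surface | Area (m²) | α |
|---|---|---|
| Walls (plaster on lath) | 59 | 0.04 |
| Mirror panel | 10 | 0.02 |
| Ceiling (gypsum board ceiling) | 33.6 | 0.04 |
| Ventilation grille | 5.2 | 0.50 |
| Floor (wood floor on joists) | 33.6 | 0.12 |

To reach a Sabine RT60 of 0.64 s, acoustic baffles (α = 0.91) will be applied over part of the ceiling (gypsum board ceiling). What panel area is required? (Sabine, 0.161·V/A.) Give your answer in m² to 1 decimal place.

19.0

Equivalent absorption area: A₁ = 59×0.04 + 10×0.02 + 33.6×0.04 + 5.2×0.50 + 33.6×0.12 = 10.536 m².
Required A₂ = 0.161·107.616/0.64 = 27.072 sabins.
ΔA needed = 27.072 − 10.536 = 16.536 sabins.
Each m² of panel replacing the ceiling (gypsum board ceiling) adds (0.91 − 0.04) = 0.87 sabins.
Area = ΔA/Δα = 16.536/0.87 = 19.0 m².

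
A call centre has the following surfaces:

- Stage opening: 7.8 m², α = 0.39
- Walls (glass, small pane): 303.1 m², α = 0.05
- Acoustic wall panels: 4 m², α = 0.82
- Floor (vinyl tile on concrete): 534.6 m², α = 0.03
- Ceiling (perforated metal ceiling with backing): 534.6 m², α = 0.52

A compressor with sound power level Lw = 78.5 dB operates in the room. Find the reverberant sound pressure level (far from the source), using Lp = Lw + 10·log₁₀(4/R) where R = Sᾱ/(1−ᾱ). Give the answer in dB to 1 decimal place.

58.4 dB

A = 315.507 sabins; S = 1384.1 m².
ᾱ = 0.2280, so room constant R = A/(1−ᾱ) = 408.688 m².
Lp = 78.5 + 10·log₁₀(4/408.688) = 78.5 + (-20.09) = 58.4 dB.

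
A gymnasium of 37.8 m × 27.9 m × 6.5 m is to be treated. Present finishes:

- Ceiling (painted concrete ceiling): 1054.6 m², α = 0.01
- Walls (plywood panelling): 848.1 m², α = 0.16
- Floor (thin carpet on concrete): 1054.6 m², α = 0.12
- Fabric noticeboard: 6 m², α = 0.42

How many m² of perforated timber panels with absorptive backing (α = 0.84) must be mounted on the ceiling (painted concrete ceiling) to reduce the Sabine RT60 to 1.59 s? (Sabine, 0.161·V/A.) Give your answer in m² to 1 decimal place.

504.6

A₁ = Σ Sᵢαᵢ = 1054.6·0.01 + 848.1·0.16 + 1054.6·0.12 + 6·0.42 = 275.314 sabins.
Required A₂ = 0.161·6855.03/1.59 = 694.126 sabins.
ΔA needed = 694.126 − 275.314 = 418.812 sabins.
Net gain per m²: Δα = 0.84 − 0.01 = 0.83.
Panel area = 418.812 / 0.83 = 504.6 m².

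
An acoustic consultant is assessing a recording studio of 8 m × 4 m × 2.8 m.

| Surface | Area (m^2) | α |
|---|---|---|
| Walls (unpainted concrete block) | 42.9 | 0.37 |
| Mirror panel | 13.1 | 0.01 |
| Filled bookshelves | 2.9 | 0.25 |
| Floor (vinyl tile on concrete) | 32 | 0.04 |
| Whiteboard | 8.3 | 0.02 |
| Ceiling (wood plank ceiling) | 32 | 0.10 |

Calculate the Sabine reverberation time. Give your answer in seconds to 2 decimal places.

0.67 s

Summing Sᵢαᵢ: 15.873 + 0.131 + 0.725 + 1.280 + 0.166 + 3.200 → A = 21.375 sabins.
Room volume: 89.6 m³.
RT60 = 0.161 · V / A = 0.161 × 89.6 / 21.375 = 0.67 s.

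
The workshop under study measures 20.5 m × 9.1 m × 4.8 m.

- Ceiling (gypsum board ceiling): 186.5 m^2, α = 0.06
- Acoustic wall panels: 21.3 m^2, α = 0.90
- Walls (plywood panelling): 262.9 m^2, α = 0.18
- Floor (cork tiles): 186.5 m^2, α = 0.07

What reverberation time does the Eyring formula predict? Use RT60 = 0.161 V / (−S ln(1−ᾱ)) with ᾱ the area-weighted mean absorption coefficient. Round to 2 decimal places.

1.48 sec

S = Σ Sᵢ = 657.2 m^2.
Absorption A = 186.5·0.06 + 21.3·0.90 + 262.9·0.18 + 186.5·0.07 = 90.737 sabins.
Mean coefficient ᾱ = A/S = 0.1381.
Eyring denominator: −S ln(1−ᾱ) = 97.670.
V = 20.5 × 9.1 × 4.8 = 895.44 m³.
T = 0.161·V/[−S·ln(1−ᾱ)] = 0.161·895.44/97.670 = 1.48 s.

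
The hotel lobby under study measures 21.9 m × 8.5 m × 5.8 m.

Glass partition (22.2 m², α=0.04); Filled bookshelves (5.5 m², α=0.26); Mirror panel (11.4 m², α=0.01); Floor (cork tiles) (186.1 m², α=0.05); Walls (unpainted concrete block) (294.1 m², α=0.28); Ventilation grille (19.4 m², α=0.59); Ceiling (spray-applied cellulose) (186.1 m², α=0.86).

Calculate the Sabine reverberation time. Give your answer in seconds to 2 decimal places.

0.65 s

Total absorption A = 22.2·0.04 + 5.5·0.26 + 11.4·0.01 + 186.1·0.05 + 294.1·0.28 + 19.4·0.59 + 186.1·0.86
  = 0.888 + 1.430 + 0.114 + 9.305 + 82.348 + 11.446 + 160.046 = 265.577 m² sabins.
Room volume: 1079.67 m³.
T = 0.161 V/A = 0.161·1079.67/265.577 = 0.65 s.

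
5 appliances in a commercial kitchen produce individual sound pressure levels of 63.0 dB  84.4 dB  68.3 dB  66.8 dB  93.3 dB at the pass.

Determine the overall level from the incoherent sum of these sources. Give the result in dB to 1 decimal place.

Σ 10^(Lᵢ/10) = 2.427e+09.
L_total = 10·log₁₀(2.427e+09) = 93.9 dB.

93.9 dB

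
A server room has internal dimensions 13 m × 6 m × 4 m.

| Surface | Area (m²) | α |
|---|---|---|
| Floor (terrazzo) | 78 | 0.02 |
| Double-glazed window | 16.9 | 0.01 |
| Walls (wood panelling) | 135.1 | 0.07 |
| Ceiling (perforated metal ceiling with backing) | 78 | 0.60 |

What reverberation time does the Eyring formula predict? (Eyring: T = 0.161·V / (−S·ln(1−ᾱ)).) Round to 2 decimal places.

Total surface area S = 78 + 16.9 + 135.1 + 78 = 308.0 m².
Absorption A = 78×0.02 + 16.9×0.01 + 135.1×0.07 + 78×0.60 = 57.986 sabins.
ᾱ = 57.986 / 308.0 = 0.1883.
−S·ln(1−ᾱ) = −308.0 × ln(1 − 0.1883) = 64.256.
V = 13 × 6 × 4 = 312 m³.
T = 0.161·V/[−S·ln(1−ᾱ)] = 0.161·312/64.256 = 0.78 s.

0.78 sec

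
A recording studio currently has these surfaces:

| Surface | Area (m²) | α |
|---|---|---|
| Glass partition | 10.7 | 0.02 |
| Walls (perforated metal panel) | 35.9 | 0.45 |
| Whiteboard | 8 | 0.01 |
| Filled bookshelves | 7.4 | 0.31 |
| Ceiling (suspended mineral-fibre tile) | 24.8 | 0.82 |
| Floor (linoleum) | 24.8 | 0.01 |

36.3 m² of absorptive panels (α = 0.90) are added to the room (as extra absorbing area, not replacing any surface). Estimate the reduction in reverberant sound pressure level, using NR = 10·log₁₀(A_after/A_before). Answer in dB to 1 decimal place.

Total absorption A_before = 10.7*0.02 + 35.9*0.45 + 8*0.01 + 7.4*0.31 + 24.8*0.82 + 24.8*0.01
  = 0.214 + 16.155 + 0.080 + 2.294 + 20.336 + 0.248 = 39.327 m² sabins.
Added absorption = 36.3 × 0.90 = 32.670 sabins.
A_after = 39.327 + 32.670 = 71.997 sabins.
NR = 10·log₁₀(71.997/39.327) = 2.6 dB.

2.6 dB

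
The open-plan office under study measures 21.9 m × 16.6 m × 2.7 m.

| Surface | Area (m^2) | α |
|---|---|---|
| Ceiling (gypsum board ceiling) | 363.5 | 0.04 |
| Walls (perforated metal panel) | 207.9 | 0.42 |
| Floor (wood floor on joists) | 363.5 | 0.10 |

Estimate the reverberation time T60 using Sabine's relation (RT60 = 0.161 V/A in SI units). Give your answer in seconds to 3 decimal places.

1.143 sec

Equivalent absorption area: A = 363.5*0.04 + 207.9*0.42 + 363.5*0.10 = 138.208 m^2.
V = 21.9·16.6·2.7 = 981.558 m³.
Sabine: RT60 = 0.161 × 981.558 / 138.208 = 1.143 s.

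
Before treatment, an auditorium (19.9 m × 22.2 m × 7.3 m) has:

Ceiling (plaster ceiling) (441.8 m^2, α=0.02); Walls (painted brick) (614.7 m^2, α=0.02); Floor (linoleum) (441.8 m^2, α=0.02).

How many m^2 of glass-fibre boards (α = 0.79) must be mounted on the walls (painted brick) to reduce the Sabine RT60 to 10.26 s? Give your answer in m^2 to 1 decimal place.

Summing Sᵢαᵢ: 8.836 + 12.294 + 8.836 → A₁ = 29.966 sabins.
Required A₂ = 0.161·3224.994/10.26 = 50.607 sabins.
Absorption to add: 50.607 − 29.966 = 20.641 sabins.
Net gain per m^2: Δα = 0.79 − 0.02 = 0.77.
Area = ΔA/Δα = 20.641/0.77 = 26.8 m^2.

26.8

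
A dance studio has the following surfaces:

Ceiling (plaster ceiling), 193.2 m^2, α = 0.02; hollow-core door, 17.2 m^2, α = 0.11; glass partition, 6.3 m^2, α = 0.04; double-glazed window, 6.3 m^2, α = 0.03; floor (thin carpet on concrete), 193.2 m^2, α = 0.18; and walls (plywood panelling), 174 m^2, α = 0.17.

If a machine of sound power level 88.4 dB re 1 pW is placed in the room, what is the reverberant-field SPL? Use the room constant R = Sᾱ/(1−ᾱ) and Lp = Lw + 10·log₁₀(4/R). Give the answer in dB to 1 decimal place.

Σ(Sᵢαᵢ) = 193.2·0.02 + 17.2·0.11 + 6.3·0.04 + 6.3·0.03 + 193.2·0.18 + 174·0.17 = 70.553; total area S = 590.2 m^2.
ᾱ = 0.1195, so room constant R = A/(1−ᾱ) = 80.128 m^2.
Lp = 88.4 + 10·log₁₀(4/80.128) = 88.4 + (-13.02) = 75.4 dB.

75.4 dB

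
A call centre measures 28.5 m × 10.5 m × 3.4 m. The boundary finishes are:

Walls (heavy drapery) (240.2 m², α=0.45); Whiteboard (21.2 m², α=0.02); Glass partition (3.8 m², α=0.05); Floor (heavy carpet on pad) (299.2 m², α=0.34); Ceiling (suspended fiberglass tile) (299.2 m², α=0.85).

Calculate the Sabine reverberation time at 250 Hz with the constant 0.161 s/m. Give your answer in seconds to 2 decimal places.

0.35 s

Total absorption A = 240.2*0.45 + 21.2*0.02 + 3.8*0.05 + 299.2*0.34 + 299.2*0.85
  = 108.090 + 0.424 + 0.190 + 101.728 + 254.320 = 464.752 m² sabins.
Room volume: 1017.45 m³.
RT60 = 0.161 · V / A = 0.161 × 1017.45 / 464.752 = 0.35 s.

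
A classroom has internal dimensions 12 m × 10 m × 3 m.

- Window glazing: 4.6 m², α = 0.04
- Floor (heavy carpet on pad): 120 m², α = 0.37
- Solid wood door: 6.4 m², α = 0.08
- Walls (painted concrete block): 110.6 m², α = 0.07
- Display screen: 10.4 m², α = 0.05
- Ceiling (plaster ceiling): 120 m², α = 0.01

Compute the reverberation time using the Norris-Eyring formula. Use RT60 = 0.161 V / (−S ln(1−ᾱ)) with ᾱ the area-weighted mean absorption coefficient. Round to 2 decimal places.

0.98 seconds

Total surface area S = 4.6 + 120 + 6.4 + 110.6 + 10.4 + 120 = 372.0 m².
Σ(Sᵢαᵢ) = 4.6×0.04 + 120×0.37 + 6.4×0.08 + 110.6×0.07 + 10.4×0.05 + 120×0.01 = 54.558.
ᾱ = 54.558 / 372.0 = 0.1467.
−S·ln(1−ᾱ) = −372.0 × ln(1 − 0.1467) = 59.016.
V = 12 × 10 × 3 = 360 m³.
T = 0.161·V/[−S·ln(1−ᾱ)] = 0.161·360/59.016 = 0.98 s.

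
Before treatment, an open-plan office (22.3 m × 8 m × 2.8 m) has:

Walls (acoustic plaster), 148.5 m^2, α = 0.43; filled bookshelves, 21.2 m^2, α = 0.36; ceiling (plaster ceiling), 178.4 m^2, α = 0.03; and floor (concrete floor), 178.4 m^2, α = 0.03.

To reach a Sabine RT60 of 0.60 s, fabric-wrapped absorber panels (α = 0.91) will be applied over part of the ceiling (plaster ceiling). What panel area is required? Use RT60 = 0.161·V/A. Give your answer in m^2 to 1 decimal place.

Total absorption A₁ = 148.5*0.43 + 21.2*0.36 + 178.4*0.03 + 178.4*0.03
  = 63.855 + 7.632 + 5.352 + 5.352 = 82.191 m^2 sabins.
Required A₂ = 0.161·499.52/0.60 = 134.038 sabins.
Absorption to add: 134.038 − 82.191 = 51.847 sabins.
Net gain per m^2: Δα = 0.91 − 0.03 = 0.88.
Panel area = 51.847 / 0.88 = 58.9 m^2.

58.9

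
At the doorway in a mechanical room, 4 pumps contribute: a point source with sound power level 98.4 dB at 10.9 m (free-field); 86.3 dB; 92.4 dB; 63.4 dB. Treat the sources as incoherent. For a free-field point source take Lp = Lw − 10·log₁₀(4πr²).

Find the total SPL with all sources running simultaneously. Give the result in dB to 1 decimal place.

Source at 10.9 m: Lp = 98.4 − 10·log₁₀(4π·10.9²) = 98.4 − 10·log₁₀(1493.010) = 66.7 dB.
Sum in the linear (power) domain: Σ 10^(Lᵢ/10) = 10^(66.7/10) + 10^(86.3/10) + 10^(92.4/10) + 10^(63.4/10) = 2.171e+09.
Combined level = 10 log₁₀(2.171e+09) = 93.4 dB.

93.4 dB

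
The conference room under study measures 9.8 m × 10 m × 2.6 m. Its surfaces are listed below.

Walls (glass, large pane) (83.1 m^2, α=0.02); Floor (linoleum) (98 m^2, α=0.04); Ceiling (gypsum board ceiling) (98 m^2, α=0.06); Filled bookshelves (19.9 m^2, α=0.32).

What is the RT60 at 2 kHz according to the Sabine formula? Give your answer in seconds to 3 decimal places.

2.301 seconds

Summing Sᵢαᵢ: 1.662 + 3.920 + 5.880 + 6.368 → A = 17.830 sabins.
Volume V = 9.8 × 10 × 2.6 = 254.8 m³.
Sabine: RT60 = 0.161 × 254.8 / 17.830 = 2.301 s.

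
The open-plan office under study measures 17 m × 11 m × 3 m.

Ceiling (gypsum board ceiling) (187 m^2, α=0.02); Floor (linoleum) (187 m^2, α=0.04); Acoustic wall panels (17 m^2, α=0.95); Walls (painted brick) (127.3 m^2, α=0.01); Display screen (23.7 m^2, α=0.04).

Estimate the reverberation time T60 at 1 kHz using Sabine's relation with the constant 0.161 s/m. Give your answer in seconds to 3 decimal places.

3.052 seconds

Total absorption A = 187·0.02 + 187·0.04 + 17·0.95 + 127.3·0.01 + 23.7·0.04
  = 3.740 + 7.480 + 16.150 + 1.273 + 0.948 = 29.591 m^2 sabins.
Room volume: 561 m³.
RT60 = 0.161 · V / A = 0.161 × 561 / 29.591 = 3.052 s.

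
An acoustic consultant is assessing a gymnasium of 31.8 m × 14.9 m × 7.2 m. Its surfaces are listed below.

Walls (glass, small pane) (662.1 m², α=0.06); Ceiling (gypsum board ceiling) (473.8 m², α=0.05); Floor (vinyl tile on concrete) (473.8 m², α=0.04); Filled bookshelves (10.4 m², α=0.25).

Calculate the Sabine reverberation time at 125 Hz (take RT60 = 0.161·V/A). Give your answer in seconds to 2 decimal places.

6.46 sec

A = Σ Sᵢαᵢ = 662.1·0.06 + 473.8·0.05 + 473.8·0.04 + 10.4·0.25 = 84.968 sabins.
Volume V = 31.8 × 14.9 × 7.2 = 3411.504 m³.
RT60 = 0.161 · V / A = 0.161 × 3411.504 / 84.968 = 6.46 s.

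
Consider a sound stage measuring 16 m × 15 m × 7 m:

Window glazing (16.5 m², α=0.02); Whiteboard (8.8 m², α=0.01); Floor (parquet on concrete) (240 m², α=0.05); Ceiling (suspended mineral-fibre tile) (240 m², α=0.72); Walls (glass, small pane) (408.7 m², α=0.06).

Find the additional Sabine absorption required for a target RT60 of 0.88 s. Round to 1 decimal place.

Summing Sᵢαᵢ: 0.330 + 0.088 + 12.000 + 172.800 + 24.522 → A₁ = 209.740 sabins.
V = 1680 m³. Required absorption A₂ = 0.161 × 1680 / 0.88 = 307.364 sabins.
ΔA = A₂ − A₁ = 307.364 − 209.740 = 97.6 sabins.

97.6 sabins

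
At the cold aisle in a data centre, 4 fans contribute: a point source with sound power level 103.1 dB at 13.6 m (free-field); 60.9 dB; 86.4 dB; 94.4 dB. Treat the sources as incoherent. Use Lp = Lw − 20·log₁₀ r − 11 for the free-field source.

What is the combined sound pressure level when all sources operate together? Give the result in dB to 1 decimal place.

95.1 dB

Source at 13.6 m: Lp = 103.1 − 20·log₁₀(13.6) − 11 = 69.4 dB.
Σ 10^(Lᵢ/10) = 3.201e+09.
Back to dB: 10·log₁₀ Σ = 95.1 dB.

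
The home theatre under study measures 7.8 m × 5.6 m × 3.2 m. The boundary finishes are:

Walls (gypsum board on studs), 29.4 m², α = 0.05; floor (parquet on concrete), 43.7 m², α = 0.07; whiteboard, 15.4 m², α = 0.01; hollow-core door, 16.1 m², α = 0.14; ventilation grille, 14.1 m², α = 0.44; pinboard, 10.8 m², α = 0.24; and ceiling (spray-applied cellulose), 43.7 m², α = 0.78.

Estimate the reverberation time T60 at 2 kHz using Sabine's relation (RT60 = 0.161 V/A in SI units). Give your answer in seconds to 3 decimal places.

0.452 seconds

Summing Sᵢαᵢ: 1.470 + 3.059 + 0.154 + 2.254 + 6.204 + 2.592 + 34.086 → A = 49.819 sabins.
V = 7.8·5.6·3.2 = 139.776 m³.
T = 0.161 V/A = 0.161·139.776/49.819 = 0.452 s.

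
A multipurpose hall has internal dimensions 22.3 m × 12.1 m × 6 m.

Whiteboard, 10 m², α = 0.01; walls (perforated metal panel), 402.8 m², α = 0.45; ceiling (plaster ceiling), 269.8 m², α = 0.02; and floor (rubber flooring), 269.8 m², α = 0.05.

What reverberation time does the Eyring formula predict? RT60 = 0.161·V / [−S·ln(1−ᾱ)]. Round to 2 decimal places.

1.16 sec

S = Σ Sᵢ = 952.4 m².
Σ(Sᵢαᵢ) = 10×0.01 + 402.8×0.45 + 269.8×0.02 + 269.8×0.05 = 200.246.
ᾱ = 200.246 / 952.4 = 0.2103.
Eyring denominator: −S ln(1−ᾱ) = 224.864.
V = 22.3 × 12.1 × 6 = 1618.98 m³.
RT60 = 0.161 × 1618.98 / 224.864 = 1.16 s.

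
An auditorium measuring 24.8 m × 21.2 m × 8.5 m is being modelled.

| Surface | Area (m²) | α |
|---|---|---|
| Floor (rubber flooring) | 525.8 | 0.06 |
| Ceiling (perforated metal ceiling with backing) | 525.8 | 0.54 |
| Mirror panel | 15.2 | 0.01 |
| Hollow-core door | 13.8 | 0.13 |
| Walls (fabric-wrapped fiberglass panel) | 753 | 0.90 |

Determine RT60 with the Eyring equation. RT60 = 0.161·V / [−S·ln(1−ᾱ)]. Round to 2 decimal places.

S = Σ Sᵢ = 1833.6 m².
Σ(Sᵢαᵢ) = 525.8·0.06 + 525.8·0.54 + 15.2·0.01 + 13.8·0.13 + 753·0.90 = 995.126.
ᾱ = 995.126 / 1833.6 = 0.5427.
Eyring denominator: −S ln(1−ᾱ) = 1434.637.
V = 24.8 × 21.2 × 8.5 = 4468.96 m³.
RT60 = 0.161 × 4468.96 / 1434.637 = 0.50 s.

0.50 s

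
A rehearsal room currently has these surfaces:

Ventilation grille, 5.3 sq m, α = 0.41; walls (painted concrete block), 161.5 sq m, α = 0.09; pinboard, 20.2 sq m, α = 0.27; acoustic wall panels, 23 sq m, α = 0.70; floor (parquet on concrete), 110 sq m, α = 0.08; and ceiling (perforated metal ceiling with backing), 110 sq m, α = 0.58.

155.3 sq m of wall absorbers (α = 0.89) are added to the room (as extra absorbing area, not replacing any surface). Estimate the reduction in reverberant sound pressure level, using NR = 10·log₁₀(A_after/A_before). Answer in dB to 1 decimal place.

Total absorption A_before = 5.3×0.41 + 161.5×0.09 + 20.2×0.27 + 23×0.70 + 110×0.08 + 110×0.58
  = 2.173 + 14.535 + 5.454 + 16.100 + 8.800 + 63.800 = 110.862 sq m sabins.
Added absorption = 155.3 × 0.89 = 138.217 sabins.
A_after = 110.862 + 138.217 = 249.079 sabins.
NR = 10·log₁₀(249.079/110.862) = 3.5 dB.

3.5 dB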